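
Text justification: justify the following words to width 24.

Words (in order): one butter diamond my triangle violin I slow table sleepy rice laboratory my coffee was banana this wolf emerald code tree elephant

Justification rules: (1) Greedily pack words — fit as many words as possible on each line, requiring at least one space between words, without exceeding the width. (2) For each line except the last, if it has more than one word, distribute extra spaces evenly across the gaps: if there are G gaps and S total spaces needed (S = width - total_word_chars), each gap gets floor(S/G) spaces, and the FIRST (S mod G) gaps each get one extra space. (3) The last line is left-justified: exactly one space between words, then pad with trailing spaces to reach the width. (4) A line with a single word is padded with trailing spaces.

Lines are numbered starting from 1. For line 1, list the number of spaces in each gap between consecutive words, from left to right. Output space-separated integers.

Answer: 2 2 2

Derivation:
Line 1: ['one', 'butter', 'diamond', 'my'] (min_width=21, slack=3)
Line 2: ['triangle', 'violin', 'I', 'slow'] (min_width=22, slack=2)
Line 3: ['table', 'sleepy', 'rice'] (min_width=17, slack=7)
Line 4: ['laboratory', 'my', 'coffee', 'was'] (min_width=24, slack=0)
Line 5: ['banana', 'this', 'wolf', 'emerald'] (min_width=24, slack=0)
Line 6: ['code', 'tree', 'elephant'] (min_width=18, slack=6)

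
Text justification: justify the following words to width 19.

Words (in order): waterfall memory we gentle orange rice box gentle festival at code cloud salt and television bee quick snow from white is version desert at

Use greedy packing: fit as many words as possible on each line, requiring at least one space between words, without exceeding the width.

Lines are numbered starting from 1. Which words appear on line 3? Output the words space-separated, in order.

Answer: box gentle festival

Derivation:
Line 1: ['waterfall', 'memory', 'we'] (min_width=19, slack=0)
Line 2: ['gentle', 'orange', 'rice'] (min_width=18, slack=1)
Line 3: ['box', 'gentle', 'festival'] (min_width=19, slack=0)
Line 4: ['at', 'code', 'cloud', 'salt'] (min_width=18, slack=1)
Line 5: ['and', 'television', 'bee'] (min_width=18, slack=1)
Line 6: ['quick', 'snow', 'from'] (min_width=15, slack=4)
Line 7: ['white', 'is', 'version'] (min_width=16, slack=3)
Line 8: ['desert', 'at'] (min_width=9, slack=10)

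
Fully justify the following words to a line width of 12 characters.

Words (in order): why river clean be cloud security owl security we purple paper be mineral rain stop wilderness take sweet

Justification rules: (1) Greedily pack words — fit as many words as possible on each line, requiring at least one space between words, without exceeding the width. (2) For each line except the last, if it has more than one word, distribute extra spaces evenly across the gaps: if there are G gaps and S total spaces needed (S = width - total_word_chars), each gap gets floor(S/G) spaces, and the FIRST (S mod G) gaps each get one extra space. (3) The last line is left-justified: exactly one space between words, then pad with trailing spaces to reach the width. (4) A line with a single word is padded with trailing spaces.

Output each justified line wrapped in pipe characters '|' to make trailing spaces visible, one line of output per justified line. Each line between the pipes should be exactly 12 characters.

Line 1: ['why', 'river'] (min_width=9, slack=3)
Line 2: ['clean', 'be'] (min_width=8, slack=4)
Line 3: ['cloud'] (min_width=5, slack=7)
Line 4: ['security', 'owl'] (min_width=12, slack=0)
Line 5: ['security', 'we'] (min_width=11, slack=1)
Line 6: ['purple', 'paper'] (min_width=12, slack=0)
Line 7: ['be', 'mineral'] (min_width=10, slack=2)
Line 8: ['rain', 'stop'] (min_width=9, slack=3)
Line 9: ['wilderness'] (min_width=10, slack=2)
Line 10: ['take', 'sweet'] (min_width=10, slack=2)

Answer: |why    river|
|clean     be|
|cloud       |
|security owl|
|security  we|
|purple paper|
|be   mineral|
|rain    stop|
|wilderness  |
|take sweet  |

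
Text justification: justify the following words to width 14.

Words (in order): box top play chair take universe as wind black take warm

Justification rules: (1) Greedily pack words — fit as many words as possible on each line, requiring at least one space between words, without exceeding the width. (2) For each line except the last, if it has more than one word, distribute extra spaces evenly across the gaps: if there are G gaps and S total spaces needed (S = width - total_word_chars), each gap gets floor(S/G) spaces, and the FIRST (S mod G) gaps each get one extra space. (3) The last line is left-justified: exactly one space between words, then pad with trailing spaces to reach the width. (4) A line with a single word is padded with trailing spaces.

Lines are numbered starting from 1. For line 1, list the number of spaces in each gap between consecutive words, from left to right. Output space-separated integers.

Line 1: ['box', 'top', 'play'] (min_width=12, slack=2)
Line 2: ['chair', 'take'] (min_width=10, slack=4)
Line 3: ['universe', 'as'] (min_width=11, slack=3)
Line 4: ['wind', 'black'] (min_width=10, slack=4)
Line 5: ['take', 'warm'] (min_width=9, slack=5)

Answer: 2 2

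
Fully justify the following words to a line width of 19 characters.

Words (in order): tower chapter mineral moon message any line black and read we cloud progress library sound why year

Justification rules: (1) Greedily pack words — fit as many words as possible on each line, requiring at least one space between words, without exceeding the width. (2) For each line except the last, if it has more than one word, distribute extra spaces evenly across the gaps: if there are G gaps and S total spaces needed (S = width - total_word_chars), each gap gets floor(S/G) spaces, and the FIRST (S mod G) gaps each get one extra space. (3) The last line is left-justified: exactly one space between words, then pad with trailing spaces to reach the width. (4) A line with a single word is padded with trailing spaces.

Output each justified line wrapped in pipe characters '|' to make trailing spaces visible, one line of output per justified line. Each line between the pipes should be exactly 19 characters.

Line 1: ['tower', 'chapter'] (min_width=13, slack=6)
Line 2: ['mineral', 'moon'] (min_width=12, slack=7)
Line 3: ['message', 'any', 'line'] (min_width=16, slack=3)
Line 4: ['black', 'and', 'read', 'we'] (min_width=17, slack=2)
Line 5: ['cloud', 'progress'] (min_width=14, slack=5)
Line 6: ['library', 'sound', 'why'] (min_width=17, slack=2)
Line 7: ['year'] (min_width=4, slack=15)

Answer: |tower       chapter|
|mineral        moon|
|message   any  line|
|black  and  read we|
|cloud      progress|
|library  sound  why|
|year               |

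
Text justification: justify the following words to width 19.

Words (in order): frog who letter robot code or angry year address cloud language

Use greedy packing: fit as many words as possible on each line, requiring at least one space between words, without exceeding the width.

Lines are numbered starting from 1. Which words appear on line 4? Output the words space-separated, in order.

Line 1: ['frog', 'who', 'letter'] (min_width=15, slack=4)
Line 2: ['robot', 'code', 'or', 'angry'] (min_width=19, slack=0)
Line 3: ['year', 'address', 'cloud'] (min_width=18, slack=1)
Line 4: ['language'] (min_width=8, slack=11)

Answer: language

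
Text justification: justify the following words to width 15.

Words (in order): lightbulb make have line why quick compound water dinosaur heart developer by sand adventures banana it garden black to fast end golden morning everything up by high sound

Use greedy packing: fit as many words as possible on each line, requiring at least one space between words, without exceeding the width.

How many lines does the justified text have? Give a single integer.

Line 1: ['lightbulb', 'make'] (min_width=14, slack=1)
Line 2: ['have', 'line', 'why'] (min_width=13, slack=2)
Line 3: ['quick', 'compound'] (min_width=14, slack=1)
Line 4: ['water', 'dinosaur'] (min_width=14, slack=1)
Line 5: ['heart', 'developer'] (min_width=15, slack=0)
Line 6: ['by', 'sand'] (min_width=7, slack=8)
Line 7: ['adventures'] (min_width=10, slack=5)
Line 8: ['banana', 'it'] (min_width=9, slack=6)
Line 9: ['garden', 'black', 'to'] (min_width=15, slack=0)
Line 10: ['fast', 'end', 'golden'] (min_width=15, slack=0)
Line 11: ['morning'] (min_width=7, slack=8)
Line 12: ['everything', 'up'] (min_width=13, slack=2)
Line 13: ['by', 'high', 'sound'] (min_width=13, slack=2)
Total lines: 13

Answer: 13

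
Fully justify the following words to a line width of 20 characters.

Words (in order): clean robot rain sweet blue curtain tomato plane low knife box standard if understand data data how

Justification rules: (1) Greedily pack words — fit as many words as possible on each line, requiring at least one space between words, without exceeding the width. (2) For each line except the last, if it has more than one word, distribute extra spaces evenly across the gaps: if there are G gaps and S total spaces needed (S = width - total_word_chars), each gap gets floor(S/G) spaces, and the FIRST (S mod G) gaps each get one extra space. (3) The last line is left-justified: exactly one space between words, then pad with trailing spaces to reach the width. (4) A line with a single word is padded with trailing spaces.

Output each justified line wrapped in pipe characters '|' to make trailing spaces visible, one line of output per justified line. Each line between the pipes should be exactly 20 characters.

Line 1: ['clean', 'robot', 'rain'] (min_width=16, slack=4)
Line 2: ['sweet', 'blue', 'curtain'] (min_width=18, slack=2)
Line 3: ['tomato', 'plane', 'low'] (min_width=16, slack=4)
Line 4: ['knife', 'box', 'standard'] (min_width=18, slack=2)
Line 5: ['if', 'understand', 'data'] (min_width=18, slack=2)
Line 6: ['data', 'how'] (min_width=8, slack=12)

Answer: |clean   robot   rain|
|sweet  blue  curtain|
|tomato   plane   low|
|knife  box  standard|
|if  understand  data|
|data how            |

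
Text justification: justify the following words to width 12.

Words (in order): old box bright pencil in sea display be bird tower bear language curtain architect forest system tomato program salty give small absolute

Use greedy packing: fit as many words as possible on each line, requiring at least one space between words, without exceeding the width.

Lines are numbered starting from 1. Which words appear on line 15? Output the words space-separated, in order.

Line 1: ['old', 'box'] (min_width=7, slack=5)
Line 2: ['bright'] (min_width=6, slack=6)
Line 3: ['pencil', 'in'] (min_width=9, slack=3)
Line 4: ['sea', 'display'] (min_width=11, slack=1)
Line 5: ['be', 'bird'] (min_width=7, slack=5)
Line 6: ['tower', 'bear'] (min_width=10, slack=2)
Line 7: ['language'] (min_width=8, slack=4)
Line 8: ['curtain'] (min_width=7, slack=5)
Line 9: ['architect'] (min_width=9, slack=3)
Line 10: ['forest'] (min_width=6, slack=6)
Line 11: ['system'] (min_width=6, slack=6)
Line 12: ['tomato'] (min_width=6, slack=6)
Line 13: ['program'] (min_width=7, slack=5)
Line 14: ['salty', 'give'] (min_width=10, slack=2)
Line 15: ['small'] (min_width=5, slack=7)
Line 16: ['absolute'] (min_width=8, slack=4)

Answer: small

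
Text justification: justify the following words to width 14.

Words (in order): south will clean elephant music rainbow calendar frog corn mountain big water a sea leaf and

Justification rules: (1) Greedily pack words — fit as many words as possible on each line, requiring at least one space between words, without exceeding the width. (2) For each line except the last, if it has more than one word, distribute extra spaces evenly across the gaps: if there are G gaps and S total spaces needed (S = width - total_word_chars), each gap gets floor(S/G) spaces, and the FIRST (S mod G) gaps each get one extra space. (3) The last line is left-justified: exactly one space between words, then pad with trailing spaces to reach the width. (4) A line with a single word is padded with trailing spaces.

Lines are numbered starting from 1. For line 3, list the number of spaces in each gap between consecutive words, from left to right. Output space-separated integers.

Answer: 2

Derivation:
Line 1: ['south', 'will'] (min_width=10, slack=4)
Line 2: ['clean', 'elephant'] (min_width=14, slack=0)
Line 3: ['music', 'rainbow'] (min_width=13, slack=1)
Line 4: ['calendar', 'frog'] (min_width=13, slack=1)
Line 5: ['corn', 'mountain'] (min_width=13, slack=1)
Line 6: ['big', 'water', 'a'] (min_width=11, slack=3)
Line 7: ['sea', 'leaf', 'and'] (min_width=12, slack=2)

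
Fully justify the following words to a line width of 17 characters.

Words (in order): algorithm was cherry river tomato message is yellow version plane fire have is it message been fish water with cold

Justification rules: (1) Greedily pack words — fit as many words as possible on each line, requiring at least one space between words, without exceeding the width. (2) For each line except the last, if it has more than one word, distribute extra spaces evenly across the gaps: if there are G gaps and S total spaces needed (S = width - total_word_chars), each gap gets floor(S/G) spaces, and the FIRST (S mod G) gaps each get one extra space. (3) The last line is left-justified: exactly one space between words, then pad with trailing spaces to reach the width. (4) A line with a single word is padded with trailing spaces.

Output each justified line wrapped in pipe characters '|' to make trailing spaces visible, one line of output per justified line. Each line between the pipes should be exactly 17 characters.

Answer: |algorithm     was|
|cherry      river|
|tomato message is|
|yellow    version|
|plane  fire  have|
|is   it   message|
|been  fish  water|
|with cold        |

Derivation:
Line 1: ['algorithm', 'was'] (min_width=13, slack=4)
Line 2: ['cherry', 'river'] (min_width=12, slack=5)
Line 3: ['tomato', 'message', 'is'] (min_width=17, slack=0)
Line 4: ['yellow', 'version'] (min_width=14, slack=3)
Line 5: ['plane', 'fire', 'have'] (min_width=15, slack=2)
Line 6: ['is', 'it', 'message'] (min_width=13, slack=4)
Line 7: ['been', 'fish', 'water'] (min_width=15, slack=2)
Line 8: ['with', 'cold'] (min_width=9, slack=8)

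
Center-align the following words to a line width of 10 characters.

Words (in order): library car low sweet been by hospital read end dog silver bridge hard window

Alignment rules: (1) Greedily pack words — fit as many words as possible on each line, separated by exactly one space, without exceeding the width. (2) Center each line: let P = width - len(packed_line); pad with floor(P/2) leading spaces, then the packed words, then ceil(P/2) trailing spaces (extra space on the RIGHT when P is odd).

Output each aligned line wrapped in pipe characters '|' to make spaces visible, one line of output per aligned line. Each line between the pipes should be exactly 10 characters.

Line 1: ['library'] (min_width=7, slack=3)
Line 2: ['car', 'low'] (min_width=7, slack=3)
Line 3: ['sweet', 'been'] (min_width=10, slack=0)
Line 4: ['by'] (min_width=2, slack=8)
Line 5: ['hospital'] (min_width=8, slack=2)
Line 6: ['read', 'end'] (min_width=8, slack=2)
Line 7: ['dog', 'silver'] (min_width=10, slack=0)
Line 8: ['bridge'] (min_width=6, slack=4)
Line 9: ['hard'] (min_width=4, slack=6)
Line 10: ['window'] (min_width=6, slack=4)

Answer: | library  |
| car low  |
|sweet been|
|    by    |
| hospital |
| read end |
|dog silver|
|  bridge  |
|   hard   |
|  window  |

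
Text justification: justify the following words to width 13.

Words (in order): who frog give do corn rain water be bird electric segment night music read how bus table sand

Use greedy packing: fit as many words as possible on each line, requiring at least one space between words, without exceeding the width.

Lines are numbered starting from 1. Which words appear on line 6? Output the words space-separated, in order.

Line 1: ['who', 'frog', 'give'] (min_width=13, slack=0)
Line 2: ['do', 'corn', 'rain'] (min_width=12, slack=1)
Line 3: ['water', 'be', 'bird'] (min_width=13, slack=0)
Line 4: ['electric'] (min_width=8, slack=5)
Line 5: ['segment', 'night'] (min_width=13, slack=0)
Line 6: ['music', 'read'] (min_width=10, slack=3)
Line 7: ['how', 'bus', 'table'] (min_width=13, slack=0)
Line 8: ['sand'] (min_width=4, slack=9)

Answer: music read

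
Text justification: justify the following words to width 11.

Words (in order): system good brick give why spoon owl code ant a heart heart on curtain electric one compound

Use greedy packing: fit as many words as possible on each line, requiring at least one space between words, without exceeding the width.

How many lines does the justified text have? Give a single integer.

Line 1: ['system', 'good'] (min_width=11, slack=0)
Line 2: ['brick', 'give'] (min_width=10, slack=1)
Line 3: ['why', 'spoon'] (min_width=9, slack=2)
Line 4: ['owl', 'code'] (min_width=8, slack=3)
Line 5: ['ant', 'a', 'heart'] (min_width=11, slack=0)
Line 6: ['heart', 'on'] (min_width=8, slack=3)
Line 7: ['curtain'] (min_width=7, slack=4)
Line 8: ['electric'] (min_width=8, slack=3)
Line 9: ['one'] (min_width=3, slack=8)
Line 10: ['compound'] (min_width=8, slack=3)
Total lines: 10

Answer: 10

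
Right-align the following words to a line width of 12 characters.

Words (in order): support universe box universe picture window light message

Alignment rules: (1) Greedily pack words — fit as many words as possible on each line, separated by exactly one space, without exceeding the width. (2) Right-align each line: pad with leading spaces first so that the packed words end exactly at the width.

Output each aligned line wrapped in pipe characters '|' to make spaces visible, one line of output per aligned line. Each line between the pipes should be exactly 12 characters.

Line 1: ['support'] (min_width=7, slack=5)
Line 2: ['universe', 'box'] (min_width=12, slack=0)
Line 3: ['universe'] (min_width=8, slack=4)
Line 4: ['picture'] (min_width=7, slack=5)
Line 5: ['window', 'light'] (min_width=12, slack=0)
Line 6: ['message'] (min_width=7, slack=5)

Answer: |     support|
|universe box|
|    universe|
|     picture|
|window light|
|     message|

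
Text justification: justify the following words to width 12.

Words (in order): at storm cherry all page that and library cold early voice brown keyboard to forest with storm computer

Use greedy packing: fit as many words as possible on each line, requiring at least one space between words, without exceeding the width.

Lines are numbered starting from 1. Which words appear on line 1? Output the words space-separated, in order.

Line 1: ['at', 'storm'] (min_width=8, slack=4)
Line 2: ['cherry', 'all'] (min_width=10, slack=2)
Line 3: ['page', 'that'] (min_width=9, slack=3)
Line 4: ['and', 'library'] (min_width=11, slack=1)
Line 5: ['cold', 'early'] (min_width=10, slack=2)
Line 6: ['voice', 'brown'] (min_width=11, slack=1)
Line 7: ['keyboard', 'to'] (min_width=11, slack=1)
Line 8: ['forest', 'with'] (min_width=11, slack=1)
Line 9: ['storm'] (min_width=5, slack=7)
Line 10: ['computer'] (min_width=8, slack=4)

Answer: at storm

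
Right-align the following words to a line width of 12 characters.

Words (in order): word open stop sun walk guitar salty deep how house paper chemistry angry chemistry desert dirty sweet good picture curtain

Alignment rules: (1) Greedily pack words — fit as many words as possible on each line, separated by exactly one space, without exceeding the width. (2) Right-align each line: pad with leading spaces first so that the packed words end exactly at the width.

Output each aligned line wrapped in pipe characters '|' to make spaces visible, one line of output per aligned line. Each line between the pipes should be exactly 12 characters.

Answer: |   word open|
|    stop sun|
| walk guitar|
|  salty deep|
|   how house|
|       paper|
|   chemistry|
|       angry|
|   chemistry|
|desert dirty|
|  sweet good|
|     picture|
|     curtain|

Derivation:
Line 1: ['word', 'open'] (min_width=9, slack=3)
Line 2: ['stop', 'sun'] (min_width=8, slack=4)
Line 3: ['walk', 'guitar'] (min_width=11, slack=1)
Line 4: ['salty', 'deep'] (min_width=10, slack=2)
Line 5: ['how', 'house'] (min_width=9, slack=3)
Line 6: ['paper'] (min_width=5, slack=7)
Line 7: ['chemistry'] (min_width=9, slack=3)
Line 8: ['angry'] (min_width=5, slack=7)
Line 9: ['chemistry'] (min_width=9, slack=3)
Line 10: ['desert', 'dirty'] (min_width=12, slack=0)
Line 11: ['sweet', 'good'] (min_width=10, slack=2)
Line 12: ['picture'] (min_width=7, slack=5)
Line 13: ['curtain'] (min_width=7, slack=5)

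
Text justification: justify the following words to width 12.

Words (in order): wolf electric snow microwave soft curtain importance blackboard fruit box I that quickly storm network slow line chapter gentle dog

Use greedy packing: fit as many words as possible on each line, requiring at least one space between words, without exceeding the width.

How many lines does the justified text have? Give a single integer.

Line 1: ['wolf'] (min_width=4, slack=8)
Line 2: ['electric'] (min_width=8, slack=4)
Line 3: ['snow'] (min_width=4, slack=8)
Line 4: ['microwave'] (min_width=9, slack=3)
Line 5: ['soft', 'curtain'] (min_width=12, slack=0)
Line 6: ['importance'] (min_width=10, slack=2)
Line 7: ['blackboard'] (min_width=10, slack=2)
Line 8: ['fruit', 'box', 'I'] (min_width=11, slack=1)
Line 9: ['that', 'quickly'] (min_width=12, slack=0)
Line 10: ['storm'] (min_width=5, slack=7)
Line 11: ['network', 'slow'] (min_width=12, slack=0)
Line 12: ['line', 'chapter'] (min_width=12, slack=0)
Line 13: ['gentle', 'dog'] (min_width=10, slack=2)
Total lines: 13

Answer: 13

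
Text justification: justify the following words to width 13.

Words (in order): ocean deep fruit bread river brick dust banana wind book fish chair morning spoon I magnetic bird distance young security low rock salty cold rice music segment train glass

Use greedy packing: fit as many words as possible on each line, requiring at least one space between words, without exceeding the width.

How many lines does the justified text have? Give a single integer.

Answer: 15

Derivation:
Line 1: ['ocean', 'deep'] (min_width=10, slack=3)
Line 2: ['fruit', 'bread'] (min_width=11, slack=2)
Line 3: ['river', 'brick'] (min_width=11, slack=2)
Line 4: ['dust', 'banana'] (min_width=11, slack=2)
Line 5: ['wind', 'book'] (min_width=9, slack=4)
Line 6: ['fish', 'chair'] (min_width=10, slack=3)
Line 7: ['morning', 'spoon'] (min_width=13, slack=0)
Line 8: ['I', 'magnetic'] (min_width=10, slack=3)
Line 9: ['bird', 'distance'] (min_width=13, slack=0)
Line 10: ['young'] (min_width=5, slack=8)
Line 11: ['security', 'low'] (min_width=12, slack=1)
Line 12: ['rock', 'salty'] (min_width=10, slack=3)
Line 13: ['cold', 'rice'] (min_width=9, slack=4)
Line 14: ['music', 'segment'] (min_width=13, slack=0)
Line 15: ['train', 'glass'] (min_width=11, slack=2)
Total lines: 15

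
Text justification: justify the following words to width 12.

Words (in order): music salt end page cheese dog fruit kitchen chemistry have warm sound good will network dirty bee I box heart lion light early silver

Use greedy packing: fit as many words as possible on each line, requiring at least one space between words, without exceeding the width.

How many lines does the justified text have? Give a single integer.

Line 1: ['music', 'salt'] (min_width=10, slack=2)
Line 2: ['end', 'page'] (min_width=8, slack=4)
Line 3: ['cheese', 'dog'] (min_width=10, slack=2)
Line 4: ['fruit'] (min_width=5, slack=7)
Line 5: ['kitchen'] (min_width=7, slack=5)
Line 6: ['chemistry'] (min_width=9, slack=3)
Line 7: ['have', 'warm'] (min_width=9, slack=3)
Line 8: ['sound', 'good'] (min_width=10, slack=2)
Line 9: ['will', 'network'] (min_width=12, slack=0)
Line 10: ['dirty', 'bee', 'I'] (min_width=11, slack=1)
Line 11: ['box', 'heart'] (min_width=9, slack=3)
Line 12: ['lion', 'light'] (min_width=10, slack=2)
Line 13: ['early', 'silver'] (min_width=12, slack=0)
Total lines: 13

Answer: 13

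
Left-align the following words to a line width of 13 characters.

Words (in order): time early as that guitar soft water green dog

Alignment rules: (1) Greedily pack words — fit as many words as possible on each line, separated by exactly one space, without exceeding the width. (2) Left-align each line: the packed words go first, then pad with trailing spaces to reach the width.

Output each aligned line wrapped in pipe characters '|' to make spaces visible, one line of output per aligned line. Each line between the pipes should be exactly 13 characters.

Line 1: ['time', 'early', 'as'] (min_width=13, slack=0)
Line 2: ['that', 'guitar'] (min_width=11, slack=2)
Line 3: ['soft', 'water'] (min_width=10, slack=3)
Line 4: ['green', 'dog'] (min_width=9, slack=4)

Answer: |time early as|
|that guitar  |
|soft water   |
|green dog    |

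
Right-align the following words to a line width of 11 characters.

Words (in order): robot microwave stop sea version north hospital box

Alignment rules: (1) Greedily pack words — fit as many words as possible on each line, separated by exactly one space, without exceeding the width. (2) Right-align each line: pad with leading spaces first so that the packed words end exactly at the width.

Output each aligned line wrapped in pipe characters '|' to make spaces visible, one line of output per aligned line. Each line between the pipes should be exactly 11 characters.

Line 1: ['robot'] (min_width=5, slack=6)
Line 2: ['microwave'] (min_width=9, slack=2)
Line 3: ['stop', 'sea'] (min_width=8, slack=3)
Line 4: ['version'] (min_width=7, slack=4)
Line 5: ['north'] (min_width=5, slack=6)
Line 6: ['hospital'] (min_width=8, slack=3)
Line 7: ['box'] (min_width=3, slack=8)

Answer: |      robot|
|  microwave|
|   stop sea|
|    version|
|      north|
|   hospital|
|        box|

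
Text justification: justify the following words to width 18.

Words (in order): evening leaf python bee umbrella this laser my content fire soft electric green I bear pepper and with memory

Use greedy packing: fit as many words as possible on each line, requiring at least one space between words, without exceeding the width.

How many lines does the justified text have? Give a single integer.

Line 1: ['evening', 'leaf'] (min_width=12, slack=6)
Line 2: ['python', 'bee'] (min_width=10, slack=8)
Line 3: ['umbrella', 'this'] (min_width=13, slack=5)
Line 4: ['laser', 'my', 'content'] (min_width=16, slack=2)
Line 5: ['fire', 'soft', 'electric'] (min_width=18, slack=0)
Line 6: ['green', 'I', 'bear'] (min_width=12, slack=6)
Line 7: ['pepper', 'and', 'with'] (min_width=15, slack=3)
Line 8: ['memory'] (min_width=6, slack=12)
Total lines: 8

Answer: 8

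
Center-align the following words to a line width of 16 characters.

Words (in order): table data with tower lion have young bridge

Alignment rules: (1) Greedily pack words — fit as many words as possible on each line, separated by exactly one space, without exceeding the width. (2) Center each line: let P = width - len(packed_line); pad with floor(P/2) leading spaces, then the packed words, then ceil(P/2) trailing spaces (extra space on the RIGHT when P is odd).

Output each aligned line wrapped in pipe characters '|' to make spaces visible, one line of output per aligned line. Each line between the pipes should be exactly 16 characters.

Answer: |table data with |
|tower lion have |
|  young bridge  |

Derivation:
Line 1: ['table', 'data', 'with'] (min_width=15, slack=1)
Line 2: ['tower', 'lion', 'have'] (min_width=15, slack=1)
Line 3: ['young', 'bridge'] (min_width=12, slack=4)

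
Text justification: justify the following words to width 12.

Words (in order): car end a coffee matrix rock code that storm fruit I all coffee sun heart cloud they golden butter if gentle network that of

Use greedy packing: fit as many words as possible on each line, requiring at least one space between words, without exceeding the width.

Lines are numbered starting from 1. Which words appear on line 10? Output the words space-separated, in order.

Line 1: ['car', 'end', 'a'] (min_width=9, slack=3)
Line 2: ['coffee'] (min_width=6, slack=6)
Line 3: ['matrix', 'rock'] (min_width=11, slack=1)
Line 4: ['code', 'that'] (min_width=9, slack=3)
Line 5: ['storm', 'fruit'] (min_width=11, slack=1)
Line 6: ['I', 'all', 'coffee'] (min_width=12, slack=0)
Line 7: ['sun', 'heart'] (min_width=9, slack=3)
Line 8: ['cloud', 'they'] (min_width=10, slack=2)
Line 9: ['golden'] (min_width=6, slack=6)
Line 10: ['butter', 'if'] (min_width=9, slack=3)
Line 11: ['gentle'] (min_width=6, slack=6)
Line 12: ['network', 'that'] (min_width=12, slack=0)
Line 13: ['of'] (min_width=2, slack=10)

Answer: butter if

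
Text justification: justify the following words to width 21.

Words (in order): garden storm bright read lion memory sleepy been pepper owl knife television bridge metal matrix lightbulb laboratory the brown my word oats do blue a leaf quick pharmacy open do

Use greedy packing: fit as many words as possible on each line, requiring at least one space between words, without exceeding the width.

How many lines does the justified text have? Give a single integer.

Answer: 10

Derivation:
Line 1: ['garden', 'storm', 'bright'] (min_width=19, slack=2)
Line 2: ['read', 'lion', 'memory'] (min_width=16, slack=5)
Line 3: ['sleepy', 'been', 'pepper'] (min_width=18, slack=3)
Line 4: ['owl', 'knife', 'television'] (min_width=20, slack=1)
Line 5: ['bridge', 'metal', 'matrix'] (min_width=19, slack=2)
Line 6: ['lightbulb', 'laboratory'] (min_width=20, slack=1)
Line 7: ['the', 'brown', 'my', 'word'] (min_width=17, slack=4)
Line 8: ['oats', 'do', 'blue', 'a', 'leaf'] (min_width=19, slack=2)
Line 9: ['quick', 'pharmacy', 'open'] (min_width=19, slack=2)
Line 10: ['do'] (min_width=2, slack=19)
Total lines: 10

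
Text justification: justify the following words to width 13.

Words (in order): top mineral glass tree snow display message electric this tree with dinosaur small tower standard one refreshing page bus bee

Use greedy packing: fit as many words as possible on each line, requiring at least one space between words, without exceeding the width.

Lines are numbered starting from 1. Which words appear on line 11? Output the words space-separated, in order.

Line 1: ['top', 'mineral'] (min_width=11, slack=2)
Line 2: ['glass', 'tree'] (min_width=10, slack=3)
Line 3: ['snow', 'display'] (min_width=12, slack=1)
Line 4: ['message'] (min_width=7, slack=6)
Line 5: ['electric', 'this'] (min_width=13, slack=0)
Line 6: ['tree', 'with'] (min_width=9, slack=4)
Line 7: ['dinosaur'] (min_width=8, slack=5)
Line 8: ['small', 'tower'] (min_width=11, slack=2)
Line 9: ['standard', 'one'] (min_width=12, slack=1)
Line 10: ['refreshing'] (min_width=10, slack=3)
Line 11: ['page', 'bus', 'bee'] (min_width=12, slack=1)

Answer: page bus bee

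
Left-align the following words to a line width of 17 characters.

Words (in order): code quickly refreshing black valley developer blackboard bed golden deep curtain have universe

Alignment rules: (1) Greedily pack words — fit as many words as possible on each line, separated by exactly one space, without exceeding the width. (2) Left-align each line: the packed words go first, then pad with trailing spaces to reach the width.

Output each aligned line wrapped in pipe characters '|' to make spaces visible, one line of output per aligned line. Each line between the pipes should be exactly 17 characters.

Answer: |code quickly     |
|refreshing black |
|valley developer |
|blackboard bed   |
|golden deep      |
|curtain have     |
|universe         |

Derivation:
Line 1: ['code', 'quickly'] (min_width=12, slack=5)
Line 2: ['refreshing', 'black'] (min_width=16, slack=1)
Line 3: ['valley', 'developer'] (min_width=16, slack=1)
Line 4: ['blackboard', 'bed'] (min_width=14, slack=3)
Line 5: ['golden', 'deep'] (min_width=11, slack=6)
Line 6: ['curtain', 'have'] (min_width=12, slack=5)
Line 7: ['universe'] (min_width=8, slack=9)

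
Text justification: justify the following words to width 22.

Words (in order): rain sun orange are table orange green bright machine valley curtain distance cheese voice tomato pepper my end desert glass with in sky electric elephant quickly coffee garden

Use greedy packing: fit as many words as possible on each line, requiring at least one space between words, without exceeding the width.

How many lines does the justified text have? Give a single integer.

Answer: 9

Derivation:
Line 1: ['rain', 'sun', 'orange', 'are'] (min_width=19, slack=3)
Line 2: ['table', 'orange', 'green'] (min_width=18, slack=4)
Line 3: ['bright', 'machine', 'valley'] (min_width=21, slack=1)
Line 4: ['curtain', 'distance'] (min_width=16, slack=6)
Line 5: ['cheese', 'voice', 'tomato'] (min_width=19, slack=3)
Line 6: ['pepper', 'my', 'end', 'desert'] (min_width=20, slack=2)
Line 7: ['glass', 'with', 'in', 'sky'] (min_width=17, slack=5)
Line 8: ['electric', 'elephant'] (min_width=17, slack=5)
Line 9: ['quickly', 'coffee', 'garden'] (min_width=21, slack=1)
Total lines: 9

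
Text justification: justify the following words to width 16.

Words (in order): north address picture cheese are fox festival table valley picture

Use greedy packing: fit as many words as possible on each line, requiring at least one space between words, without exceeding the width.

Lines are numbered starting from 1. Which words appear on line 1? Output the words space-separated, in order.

Line 1: ['north', 'address'] (min_width=13, slack=3)
Line 2: ['picture', 'cheese'] (min_width=14, slack=2)
Line 3: ['are', 'fox', 'festival'] (min_width=16, slack=0)
Line 4: ['table', 'valley'] (min_width=12, slack=4)
Line 5: ['picture'] (min_width=7, slack=9)

Answer: north address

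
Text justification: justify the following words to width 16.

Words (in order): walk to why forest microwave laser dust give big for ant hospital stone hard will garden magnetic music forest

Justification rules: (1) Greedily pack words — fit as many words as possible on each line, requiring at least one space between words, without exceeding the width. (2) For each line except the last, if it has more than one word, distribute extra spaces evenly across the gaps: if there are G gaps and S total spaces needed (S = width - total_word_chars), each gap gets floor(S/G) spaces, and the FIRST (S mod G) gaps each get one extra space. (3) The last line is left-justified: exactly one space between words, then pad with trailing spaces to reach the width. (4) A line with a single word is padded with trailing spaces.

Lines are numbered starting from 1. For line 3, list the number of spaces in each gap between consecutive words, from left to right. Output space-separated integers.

Line 1: ['walk', 'to', 'why'] (min_width=11, slack=5)
Line 2: ['forest', 'microwave'] (min_width=16, slack=0)
Line 3: ['laser', 'dust', 'give'] (min_width=15, slack=1)
Line 4: ['big', 'for', 'ant'] (min_width=11, slack=5)
Line 5: ['hospital', 'stone'] (min_width=14, slack=2)
Line 6: ['hard', 'will', 'garden'] (min_width=16, slack=0)
Line 7: ['magnetic', 'music'] (min_width=14, slack=2)
Line 8: ['forest'] (min_width=6, slack=10)

Answer: 2 1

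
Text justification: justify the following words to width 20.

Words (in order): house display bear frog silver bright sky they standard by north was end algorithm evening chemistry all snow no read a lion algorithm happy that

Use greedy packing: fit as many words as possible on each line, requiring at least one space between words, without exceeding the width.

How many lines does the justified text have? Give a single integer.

Line 1: ['house', 'display', 'bear'] (min_width=18, slack=2)
Line 2: ['frog', 'silver', 'bright'] (min_width=18, slack=2)
Line 3: ['sky', 'they', 'standard', 'by'] (min_width=20, slack=0)
Line 4: ['north', 'was', 'end'] (min_width=13, slack=7)
Line 5: ['algorithm', 'evening'] (min_width=17, slack=3)
Line 6: ['chemistry', 'all', 'snow'] (min_width=18, slack=2)
Line 7: ['no', 'read', 'a', 'lion'] (min_width=14, slack=6)
Line 8: ['algorithm', 'happy', 'that'] (min_width=20, slack=0)
Total lines: 8

Answer: 8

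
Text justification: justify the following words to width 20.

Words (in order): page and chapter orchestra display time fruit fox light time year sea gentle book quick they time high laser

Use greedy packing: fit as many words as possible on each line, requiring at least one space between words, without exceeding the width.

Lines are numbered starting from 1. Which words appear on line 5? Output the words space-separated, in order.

Line 1: ['page', 'and', 'chapter'] (min_width=16, slack=4)
Line 2: ['orchestra', 'display'] (min_width=17, slack=3)
Line 3: ['time', 'fruit', 'fox', 'light'] (min_width=20, slack=0)
Line 4: ['time', 'year', 'sea', 'gentle'] (min_width=20, slack=0)
Line 5: ['book', 'quick', 'they', 'time'] (min_width=20, slack=0)
Line 6: ['high', 'laser'] (min_width=10, slack=10)

Answer: book quick they time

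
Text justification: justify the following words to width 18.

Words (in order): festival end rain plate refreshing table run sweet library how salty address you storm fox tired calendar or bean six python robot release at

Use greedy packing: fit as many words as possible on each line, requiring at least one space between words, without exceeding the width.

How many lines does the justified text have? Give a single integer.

Line 1: ['festival', 'end', 'rain'] (min_width=17, slack=1)
Line 2: ['plate', 'refreshing'] (min_width=16, slack=2)
Line 3: ['table', 'run', 'sweet'] (min_width=15, slack=3)
Line 4: ['library', 'how', 'salty'] (min_width=17, slack=1)
Line 5: ['address', 'you', 'storm'] (min_width=17, slack=1)
Line 6: ['fox', 'tired', 'calendar'] (min_width=18, slack=0)
Line 7: ['or', 'bean', 'six', 'python'] (min_width=18, slack=0)
Line 8: ['robot', 'release', 'at'] (min_width=16, slack=2)
Total lines: 8

Answer: 8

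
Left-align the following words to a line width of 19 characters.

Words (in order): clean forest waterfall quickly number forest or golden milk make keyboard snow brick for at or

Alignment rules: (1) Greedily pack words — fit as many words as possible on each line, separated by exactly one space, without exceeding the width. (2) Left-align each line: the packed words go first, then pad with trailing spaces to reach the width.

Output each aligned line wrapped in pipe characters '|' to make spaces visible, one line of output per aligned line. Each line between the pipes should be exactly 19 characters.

Line 1: ['clean', 'forest'] (min_width=12, slack=7)
Line 2: ['waterfall', 'quickly'] (min_width=17, slack=2)
Line 3: ['number', 'forest', 'or'] (min_width=16, slack=3)
Line 4: ['golden', 'milk', 'make'] (min_width=16, slack=3)
Line 5: ['keyboard', 'snow', 'brick'] (min_width=19, slack=0)
Line 6: ['for', 'at', 'or'] (min_width=9, slack=10)

Answer: |clean forest       |
|waterfall quickly  |
|number forest or   |
|golden milk make   |
|keyboard snow brick|
|for at or          |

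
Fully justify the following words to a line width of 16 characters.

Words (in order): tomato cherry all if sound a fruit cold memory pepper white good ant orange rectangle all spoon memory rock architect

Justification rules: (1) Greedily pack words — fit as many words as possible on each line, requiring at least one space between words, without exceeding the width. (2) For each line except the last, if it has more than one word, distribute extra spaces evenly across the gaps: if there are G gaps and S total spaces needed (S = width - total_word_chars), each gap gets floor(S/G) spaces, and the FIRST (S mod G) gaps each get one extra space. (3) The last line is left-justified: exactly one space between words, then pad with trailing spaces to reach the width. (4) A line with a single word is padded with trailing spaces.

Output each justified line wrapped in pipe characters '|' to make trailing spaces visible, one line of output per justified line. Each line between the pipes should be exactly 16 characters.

Answer: |tomato    cherry|
|all  if  sound a|
|fruit       cold|
|memory    pepper|
|white  good  ant|
|orange rectangle|
|all spoon memory|
|rock architect  |

Derivation:
Line 1: ['tomato', 'cherry'] (min_width=13, slack=3)
Line 2: ['all', 'if', 'sound', 'a'] (min_width=14, slack=2)
Line 3: ['fruit', 'cold'] (min_width=10, slack=6)
Line 4: ['memory', 'pepper'] (min_width=13, slack=3)
Line 5: ['white', 'good', 'ant'] (min_width=14, slack=2)
Line 6: ['orange', 'rectangle'] (min_width=16, slack=0)
Line 7: ['all', 'spoon', 'memory'] (min_width=16, slack=0)
Line 8: ['rock', 'architect'] (min_width=14, slack=2)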